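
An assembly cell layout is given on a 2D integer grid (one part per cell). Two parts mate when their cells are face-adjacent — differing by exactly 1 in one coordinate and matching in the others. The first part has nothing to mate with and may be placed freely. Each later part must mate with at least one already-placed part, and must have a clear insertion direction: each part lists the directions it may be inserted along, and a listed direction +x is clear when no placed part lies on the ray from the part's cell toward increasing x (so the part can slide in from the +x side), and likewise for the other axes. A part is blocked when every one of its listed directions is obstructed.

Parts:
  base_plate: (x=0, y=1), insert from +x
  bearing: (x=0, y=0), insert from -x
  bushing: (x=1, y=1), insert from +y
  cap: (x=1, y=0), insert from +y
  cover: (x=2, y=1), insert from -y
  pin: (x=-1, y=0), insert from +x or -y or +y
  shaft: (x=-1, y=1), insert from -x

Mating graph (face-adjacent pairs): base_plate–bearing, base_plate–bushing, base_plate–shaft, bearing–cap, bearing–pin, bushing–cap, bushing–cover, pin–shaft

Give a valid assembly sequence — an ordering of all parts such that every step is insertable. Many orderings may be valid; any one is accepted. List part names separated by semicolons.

cap; bearing; pin; base_plate; shaft; bushing; cover

1. cap@(1, 0) [+y clear] — {cap}
2. bearing@(0, 0) [-x clear] — {bearing, cap}
3. pin@(-1, 0) [-y clear] — {bearing, cap, pin}
4. base_plate@(0, 1) [+x clear] — {base_plate, bearing, cap, pin}
5. shaft@(-1, 1) [-x clear] — {base_plate, bearing, cap, pin, shaft}
6. bushing@(1, 1) [+y clear] — {base_plate, bearing, bushing, cap, pin, shaft}
7. cover@(2, 1) [-y clear] — {base_plate, bearing, bushing, cap, cover, pin, shaft}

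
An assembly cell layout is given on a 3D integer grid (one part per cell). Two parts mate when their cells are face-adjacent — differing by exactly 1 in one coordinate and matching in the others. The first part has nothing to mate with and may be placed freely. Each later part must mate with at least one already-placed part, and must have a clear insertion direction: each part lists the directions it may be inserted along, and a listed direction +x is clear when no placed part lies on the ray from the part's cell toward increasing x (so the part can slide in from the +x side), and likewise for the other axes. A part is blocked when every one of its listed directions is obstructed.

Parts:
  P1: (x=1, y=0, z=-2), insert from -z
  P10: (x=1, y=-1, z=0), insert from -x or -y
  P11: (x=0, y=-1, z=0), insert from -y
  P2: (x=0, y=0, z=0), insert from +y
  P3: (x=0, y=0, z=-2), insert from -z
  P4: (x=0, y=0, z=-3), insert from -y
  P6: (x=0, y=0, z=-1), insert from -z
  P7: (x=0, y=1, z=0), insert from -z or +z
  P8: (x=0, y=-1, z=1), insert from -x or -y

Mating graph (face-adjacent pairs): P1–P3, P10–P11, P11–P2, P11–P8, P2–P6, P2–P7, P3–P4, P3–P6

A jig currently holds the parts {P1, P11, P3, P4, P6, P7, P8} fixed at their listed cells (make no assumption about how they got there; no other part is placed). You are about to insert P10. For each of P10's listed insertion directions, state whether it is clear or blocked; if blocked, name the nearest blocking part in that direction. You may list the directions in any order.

-x: blocked by P11; -y: clear

-x: nearest on ray is P11@(0, -1, 0) ⇒ blocked
-y: ray from P10(1, -1, 0) has no placed part ⇒ clear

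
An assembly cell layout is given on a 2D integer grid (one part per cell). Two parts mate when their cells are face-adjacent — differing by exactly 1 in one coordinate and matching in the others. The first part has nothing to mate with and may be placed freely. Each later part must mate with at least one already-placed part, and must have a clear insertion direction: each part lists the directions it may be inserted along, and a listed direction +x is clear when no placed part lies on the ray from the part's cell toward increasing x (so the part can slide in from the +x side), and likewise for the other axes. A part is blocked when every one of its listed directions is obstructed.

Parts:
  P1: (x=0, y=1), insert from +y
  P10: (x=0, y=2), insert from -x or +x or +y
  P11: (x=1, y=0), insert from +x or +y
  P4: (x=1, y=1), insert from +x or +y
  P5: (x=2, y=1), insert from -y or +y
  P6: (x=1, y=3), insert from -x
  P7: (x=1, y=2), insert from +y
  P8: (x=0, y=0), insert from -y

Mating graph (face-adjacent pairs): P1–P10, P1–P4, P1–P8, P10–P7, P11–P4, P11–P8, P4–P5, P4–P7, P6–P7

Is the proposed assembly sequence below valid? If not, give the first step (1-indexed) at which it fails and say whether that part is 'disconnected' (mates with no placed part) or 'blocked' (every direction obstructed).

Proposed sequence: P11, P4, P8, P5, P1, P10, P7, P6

Valid

1. P11@(1, 0) [+x clear] — {P11}
2. P4@(1, 1) [+x clear] — {P11, P4}
3. P8@(0, 0) [-y clear] — {P11, P4, P8}
4. P5@(2, 1) [-y clear] — {P11, P4, P5, P8}
5. P1@(0, 1) [+y clear] — {P1, P11, P4, P5, P8}
6. P10@(0, 2) [-x clear] — {P1, P10, P11, P4, P5, P8}
7. P7@(1, 2) [+y clear] — {P1, P10, P11, P4, P5, P7, P8}
8. P6@(1, 3) [-x clear] — {P1, P10, P11, P4, P5, P6, P7, P8}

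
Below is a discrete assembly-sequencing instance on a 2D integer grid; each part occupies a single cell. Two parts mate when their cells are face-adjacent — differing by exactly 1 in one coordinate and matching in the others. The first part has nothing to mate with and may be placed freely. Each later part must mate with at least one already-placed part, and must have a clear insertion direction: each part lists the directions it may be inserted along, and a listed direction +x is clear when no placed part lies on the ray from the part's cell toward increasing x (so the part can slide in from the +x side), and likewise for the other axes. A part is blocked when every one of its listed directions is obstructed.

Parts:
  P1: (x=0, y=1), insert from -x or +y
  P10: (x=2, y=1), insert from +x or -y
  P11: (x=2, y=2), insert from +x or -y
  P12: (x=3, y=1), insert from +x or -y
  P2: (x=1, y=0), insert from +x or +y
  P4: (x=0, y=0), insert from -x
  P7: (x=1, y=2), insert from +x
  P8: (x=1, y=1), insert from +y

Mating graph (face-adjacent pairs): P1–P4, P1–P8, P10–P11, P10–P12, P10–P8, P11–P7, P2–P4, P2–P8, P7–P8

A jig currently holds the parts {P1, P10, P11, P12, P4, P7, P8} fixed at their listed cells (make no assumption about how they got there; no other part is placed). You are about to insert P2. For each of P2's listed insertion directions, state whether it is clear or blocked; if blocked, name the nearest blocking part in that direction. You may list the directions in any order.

+x: clear; +y: blocked by P8

+x: ray from P2(1, 0) has no placed part ⇒ clear
+y: nearest on ray is P8@(1, 1) ⇒ blocked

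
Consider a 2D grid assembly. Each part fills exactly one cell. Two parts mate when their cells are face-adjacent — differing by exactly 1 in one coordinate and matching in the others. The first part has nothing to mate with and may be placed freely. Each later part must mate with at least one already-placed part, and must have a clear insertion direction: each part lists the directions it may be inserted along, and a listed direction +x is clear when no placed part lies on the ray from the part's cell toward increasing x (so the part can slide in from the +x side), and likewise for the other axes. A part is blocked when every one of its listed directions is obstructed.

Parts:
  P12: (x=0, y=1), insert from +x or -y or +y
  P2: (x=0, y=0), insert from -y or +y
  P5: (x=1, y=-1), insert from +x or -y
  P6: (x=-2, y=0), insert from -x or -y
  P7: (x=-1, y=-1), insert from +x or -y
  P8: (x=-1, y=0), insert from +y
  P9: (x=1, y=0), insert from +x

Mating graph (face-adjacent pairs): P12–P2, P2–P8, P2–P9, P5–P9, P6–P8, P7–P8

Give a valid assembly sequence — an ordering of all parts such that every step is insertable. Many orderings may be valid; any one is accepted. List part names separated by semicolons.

P6; P8; P2; P7; P12; P9; P5

1. P6@(-2, 0) [-x clear] — {P6}
2. P8@(-1, 0) [+y clear] — {P6, P8}
3. P2@(0, 0) [-y clear] — {P2, P6, P8}
4. P7@(-1, -1) [+x clear] — {P2, P6, P7, P8}
5. P12@(0, 1) [+x clear] — {P12, P2, P6, P7, P8}
6. P9@(1, 0) [+x clear] — {P12, P2, P6, P7, P8, P9}
7. P5@(1, -1) [+x clear] — {P12, P2, P5, P6, P7, P8, P9}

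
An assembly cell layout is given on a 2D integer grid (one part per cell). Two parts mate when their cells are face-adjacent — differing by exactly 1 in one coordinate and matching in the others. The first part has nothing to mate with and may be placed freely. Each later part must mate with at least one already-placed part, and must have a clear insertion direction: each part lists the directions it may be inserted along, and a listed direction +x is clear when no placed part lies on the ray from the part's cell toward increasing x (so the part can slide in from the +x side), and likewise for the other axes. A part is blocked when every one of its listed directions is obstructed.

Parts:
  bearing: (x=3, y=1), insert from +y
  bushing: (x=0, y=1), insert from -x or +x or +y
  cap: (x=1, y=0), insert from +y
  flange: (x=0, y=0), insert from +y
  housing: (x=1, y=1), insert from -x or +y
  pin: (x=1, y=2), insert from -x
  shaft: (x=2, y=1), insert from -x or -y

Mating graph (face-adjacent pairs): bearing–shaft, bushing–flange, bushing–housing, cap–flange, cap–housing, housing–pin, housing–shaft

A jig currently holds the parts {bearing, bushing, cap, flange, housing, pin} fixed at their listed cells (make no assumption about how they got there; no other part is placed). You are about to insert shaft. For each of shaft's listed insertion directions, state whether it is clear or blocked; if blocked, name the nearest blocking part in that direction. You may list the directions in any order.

-x: blocked by housing; -y: clear

-x: nearest on ray is housing@(1, 1) ⇒ blocked
-y: ray from shaft(2, 1) has no placed part ⇒ clear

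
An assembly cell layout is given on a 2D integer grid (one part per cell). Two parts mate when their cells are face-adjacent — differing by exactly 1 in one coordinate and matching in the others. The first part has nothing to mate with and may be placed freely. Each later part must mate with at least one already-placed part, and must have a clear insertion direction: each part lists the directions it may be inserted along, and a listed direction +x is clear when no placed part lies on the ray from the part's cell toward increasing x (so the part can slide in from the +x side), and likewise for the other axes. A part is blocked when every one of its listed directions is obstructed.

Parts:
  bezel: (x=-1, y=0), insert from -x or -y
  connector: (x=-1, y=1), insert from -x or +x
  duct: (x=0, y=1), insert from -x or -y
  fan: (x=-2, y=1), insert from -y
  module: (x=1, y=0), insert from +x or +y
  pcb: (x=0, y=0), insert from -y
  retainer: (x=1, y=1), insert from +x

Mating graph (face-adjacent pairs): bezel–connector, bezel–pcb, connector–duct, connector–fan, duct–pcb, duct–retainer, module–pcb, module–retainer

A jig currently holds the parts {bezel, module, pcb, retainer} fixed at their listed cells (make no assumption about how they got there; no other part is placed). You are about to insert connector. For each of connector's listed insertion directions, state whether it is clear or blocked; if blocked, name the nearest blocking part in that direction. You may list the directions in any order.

-x: ray from connector(-1, 1) has no placed part ⇒ clear
+x: nearest on ray is retainer@(1, 1) ⇒ blocked

+x: blocked by retainer; -x: clear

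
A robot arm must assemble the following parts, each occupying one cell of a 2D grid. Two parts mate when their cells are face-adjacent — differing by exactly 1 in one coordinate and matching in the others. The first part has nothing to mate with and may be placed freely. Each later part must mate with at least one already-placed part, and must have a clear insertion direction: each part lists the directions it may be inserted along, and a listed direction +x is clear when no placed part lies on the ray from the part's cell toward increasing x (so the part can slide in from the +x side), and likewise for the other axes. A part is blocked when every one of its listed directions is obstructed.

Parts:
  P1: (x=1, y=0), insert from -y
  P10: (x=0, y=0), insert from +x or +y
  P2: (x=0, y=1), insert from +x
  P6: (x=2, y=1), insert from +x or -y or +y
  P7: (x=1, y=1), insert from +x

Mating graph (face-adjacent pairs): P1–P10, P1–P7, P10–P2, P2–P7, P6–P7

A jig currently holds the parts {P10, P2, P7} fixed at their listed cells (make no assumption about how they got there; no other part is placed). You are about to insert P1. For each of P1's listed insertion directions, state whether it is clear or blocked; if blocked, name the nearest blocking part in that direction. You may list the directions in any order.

-y: ray from P1(1, 0) has no placed part ⇒ clear

-y: clear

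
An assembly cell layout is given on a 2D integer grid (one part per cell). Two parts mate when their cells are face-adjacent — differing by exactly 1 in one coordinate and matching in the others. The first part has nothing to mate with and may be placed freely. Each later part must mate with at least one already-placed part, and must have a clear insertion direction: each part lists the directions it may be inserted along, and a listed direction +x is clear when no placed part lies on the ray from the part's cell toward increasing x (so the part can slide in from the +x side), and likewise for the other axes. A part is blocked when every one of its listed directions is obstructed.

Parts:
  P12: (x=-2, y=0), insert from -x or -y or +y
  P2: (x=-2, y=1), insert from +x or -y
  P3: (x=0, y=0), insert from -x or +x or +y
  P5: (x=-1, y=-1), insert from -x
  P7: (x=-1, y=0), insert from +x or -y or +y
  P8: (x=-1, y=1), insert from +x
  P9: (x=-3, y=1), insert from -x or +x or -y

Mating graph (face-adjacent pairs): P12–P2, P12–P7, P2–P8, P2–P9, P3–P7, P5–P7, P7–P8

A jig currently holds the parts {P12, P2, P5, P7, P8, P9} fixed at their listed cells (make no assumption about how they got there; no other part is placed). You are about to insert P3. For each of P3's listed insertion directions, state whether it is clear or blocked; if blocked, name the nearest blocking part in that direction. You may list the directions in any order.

-x: nearest on ray is P7@(-1, 0) ⇒ blocked
+x: ray from P3(0, 0) has no placed part ⇒ clear
+y: ray from P3(0, 0) has no placed part ⇒ clear

+x: clear; +y: clear; -x: blocked by P7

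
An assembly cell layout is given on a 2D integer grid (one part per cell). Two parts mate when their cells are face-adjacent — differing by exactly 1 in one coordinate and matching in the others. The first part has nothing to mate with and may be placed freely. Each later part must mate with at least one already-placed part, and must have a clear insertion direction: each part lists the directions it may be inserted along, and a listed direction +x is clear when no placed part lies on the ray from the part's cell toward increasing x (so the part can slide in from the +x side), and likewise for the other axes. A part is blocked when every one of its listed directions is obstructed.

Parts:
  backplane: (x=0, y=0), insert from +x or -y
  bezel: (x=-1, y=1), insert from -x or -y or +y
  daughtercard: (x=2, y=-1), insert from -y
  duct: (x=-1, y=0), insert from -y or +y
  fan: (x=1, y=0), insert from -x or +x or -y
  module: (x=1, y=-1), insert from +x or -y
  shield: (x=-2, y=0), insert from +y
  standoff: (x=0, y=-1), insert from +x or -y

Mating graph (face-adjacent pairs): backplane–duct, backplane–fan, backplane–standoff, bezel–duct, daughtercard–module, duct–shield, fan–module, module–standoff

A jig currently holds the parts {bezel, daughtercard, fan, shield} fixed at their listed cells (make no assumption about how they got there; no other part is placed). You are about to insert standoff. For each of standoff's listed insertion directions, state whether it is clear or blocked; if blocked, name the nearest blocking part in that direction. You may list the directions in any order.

+x: nearest on ray is daughtercard@(2, -1) ⇒ blocked
-y: ray from standoff(0, -1) has no placed part ⇒ clear

+x: blocked by daughtercard; -y: clear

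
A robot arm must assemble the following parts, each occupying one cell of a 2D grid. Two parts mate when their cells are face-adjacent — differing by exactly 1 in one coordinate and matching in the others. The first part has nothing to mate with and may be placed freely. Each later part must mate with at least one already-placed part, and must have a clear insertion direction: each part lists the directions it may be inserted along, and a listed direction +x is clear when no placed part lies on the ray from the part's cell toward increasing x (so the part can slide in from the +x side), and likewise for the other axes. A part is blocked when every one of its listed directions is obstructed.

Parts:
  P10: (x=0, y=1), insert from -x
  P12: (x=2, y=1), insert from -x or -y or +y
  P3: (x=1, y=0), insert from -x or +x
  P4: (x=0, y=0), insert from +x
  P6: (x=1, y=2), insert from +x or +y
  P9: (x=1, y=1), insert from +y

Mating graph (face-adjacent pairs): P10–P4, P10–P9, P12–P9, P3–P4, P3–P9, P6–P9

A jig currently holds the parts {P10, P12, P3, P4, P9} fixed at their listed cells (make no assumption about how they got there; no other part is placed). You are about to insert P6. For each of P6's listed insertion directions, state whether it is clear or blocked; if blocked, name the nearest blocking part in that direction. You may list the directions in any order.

+x: clear; +y: clear

+x: ray from P6(1, 2) has no placed part ⇒ clear
+y: ray from P6(1, 2) has no placed part ⇒ clear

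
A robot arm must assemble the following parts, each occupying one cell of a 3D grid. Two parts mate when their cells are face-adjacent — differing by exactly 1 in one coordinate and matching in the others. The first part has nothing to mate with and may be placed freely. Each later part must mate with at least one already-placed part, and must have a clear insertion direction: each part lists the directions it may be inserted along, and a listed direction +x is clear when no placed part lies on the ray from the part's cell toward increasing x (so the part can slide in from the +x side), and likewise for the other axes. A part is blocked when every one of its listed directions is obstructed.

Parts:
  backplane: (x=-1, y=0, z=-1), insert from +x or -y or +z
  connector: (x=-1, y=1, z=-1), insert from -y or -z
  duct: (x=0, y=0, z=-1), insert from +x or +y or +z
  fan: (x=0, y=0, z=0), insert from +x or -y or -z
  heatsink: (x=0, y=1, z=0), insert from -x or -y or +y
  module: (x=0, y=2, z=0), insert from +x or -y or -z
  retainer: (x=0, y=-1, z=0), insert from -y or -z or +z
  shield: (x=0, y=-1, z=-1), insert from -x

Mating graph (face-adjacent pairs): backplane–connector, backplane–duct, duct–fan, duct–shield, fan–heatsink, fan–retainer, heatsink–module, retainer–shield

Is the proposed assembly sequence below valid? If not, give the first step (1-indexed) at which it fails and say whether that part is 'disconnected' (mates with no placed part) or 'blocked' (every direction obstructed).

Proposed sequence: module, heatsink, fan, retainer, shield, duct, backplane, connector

Valid

1. module@(0, 2, 0) [+x clear] — {module}
2. heatsink@(0, 1, 0) [-x clear] — {heatsink, module}
3. fan@(0, 0, 0) [+x clear] — {fan, heatsink, module}
4. retainer@(0, -1, 0) [-y clear] — {fan, heatsink, module, retainer}
5. shield@(0, -1, -1) [-x clear] — {fan, heatsink, module, retainer, shield}
6. duct@(0, 0, -1) [+x clear] — {duct, fan, heatsink, module, retainer, shield}
7. backplane@(-1, 0, -1) [-y clear] — {backplane, duct, fan, heatsink, module, retainer, shield}
8. connector@(-1, 1, -1) [-z clear] — {backplane, connector, duct, fan, heatsink, module, retainer, shield}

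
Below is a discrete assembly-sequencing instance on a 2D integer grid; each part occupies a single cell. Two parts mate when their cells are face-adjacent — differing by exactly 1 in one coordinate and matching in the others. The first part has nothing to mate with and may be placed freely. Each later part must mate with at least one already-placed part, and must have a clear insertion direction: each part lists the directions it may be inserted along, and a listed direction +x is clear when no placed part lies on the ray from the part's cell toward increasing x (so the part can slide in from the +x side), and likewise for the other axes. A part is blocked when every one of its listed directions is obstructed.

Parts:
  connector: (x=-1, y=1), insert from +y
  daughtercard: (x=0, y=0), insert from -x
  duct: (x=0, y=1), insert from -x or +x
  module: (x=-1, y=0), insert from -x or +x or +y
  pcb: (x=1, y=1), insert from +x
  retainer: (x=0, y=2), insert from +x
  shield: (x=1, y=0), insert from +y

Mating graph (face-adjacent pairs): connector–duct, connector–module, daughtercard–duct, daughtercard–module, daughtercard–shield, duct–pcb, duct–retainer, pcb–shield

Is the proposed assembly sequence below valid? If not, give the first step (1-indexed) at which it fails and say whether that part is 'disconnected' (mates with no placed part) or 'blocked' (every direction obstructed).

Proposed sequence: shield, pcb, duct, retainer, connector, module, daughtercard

1. shield@(1, 0) [+y clear] — {shield}
2. pcb@(1, 1) [+x clear] — {pcb, shield}
3. duct@(0, 1) [-x clear] — {duct, pcb, shield}
4. retainer@(0, 2) [+x clear] — {duct, pcb, retainer, shield}
5. connector@(-1, 1) [+y clear] — {connector, duct, pcb, retainer, shield}
6. module@(-1, 0) [-x clear] — {connector, duct, module, pcb, retainer, shield}
7. daughtercard@(0, 0) — -x all obstructed ⇒ blocked

Invalid at step 7 (blocked)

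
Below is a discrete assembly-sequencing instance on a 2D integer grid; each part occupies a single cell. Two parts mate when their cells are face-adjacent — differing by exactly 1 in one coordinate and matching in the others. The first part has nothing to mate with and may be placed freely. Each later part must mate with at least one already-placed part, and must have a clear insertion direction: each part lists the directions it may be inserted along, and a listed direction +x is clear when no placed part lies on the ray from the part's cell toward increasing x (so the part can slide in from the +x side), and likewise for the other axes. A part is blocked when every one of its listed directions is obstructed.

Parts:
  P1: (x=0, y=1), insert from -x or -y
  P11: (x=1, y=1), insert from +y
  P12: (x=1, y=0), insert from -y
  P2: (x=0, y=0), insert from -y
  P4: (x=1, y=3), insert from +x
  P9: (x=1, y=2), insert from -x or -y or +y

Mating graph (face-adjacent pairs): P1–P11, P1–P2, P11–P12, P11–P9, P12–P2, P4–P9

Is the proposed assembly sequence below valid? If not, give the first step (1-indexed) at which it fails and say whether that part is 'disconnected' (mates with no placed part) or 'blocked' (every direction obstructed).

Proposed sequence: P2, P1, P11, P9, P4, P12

Valid

1. P2@(0, 0) [-y clear] — {P2}
2. P1@(0, 1) [-x clear] — {P1, P2}
3. P11@(1, 1) [+y clear] — {P1, P11, P2}
4. P9@(1, 2) [-x clear] — {P1, P11, P2, P9}
5. P4@(1, 3) [+x clear] — {P1, P11, P2, P4, P9}
6. P12@(1, 0) [-y clear] — {P1, P11, P12, P2, P4, P9}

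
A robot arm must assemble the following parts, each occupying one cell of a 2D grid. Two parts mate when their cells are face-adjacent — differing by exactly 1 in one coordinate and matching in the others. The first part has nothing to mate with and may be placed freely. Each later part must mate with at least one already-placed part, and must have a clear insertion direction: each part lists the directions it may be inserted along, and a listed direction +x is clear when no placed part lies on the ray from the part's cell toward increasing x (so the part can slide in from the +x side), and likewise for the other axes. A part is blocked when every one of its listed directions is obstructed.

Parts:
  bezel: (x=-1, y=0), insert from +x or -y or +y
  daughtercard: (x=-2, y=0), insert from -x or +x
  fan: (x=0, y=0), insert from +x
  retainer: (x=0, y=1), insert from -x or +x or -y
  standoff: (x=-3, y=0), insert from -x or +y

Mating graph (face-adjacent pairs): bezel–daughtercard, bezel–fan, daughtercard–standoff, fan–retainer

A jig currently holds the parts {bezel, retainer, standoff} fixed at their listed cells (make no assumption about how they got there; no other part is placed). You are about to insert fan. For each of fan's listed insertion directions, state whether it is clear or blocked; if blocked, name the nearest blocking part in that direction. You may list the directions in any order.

+x: ray from fan(0, 0) has no placed part ⇒ clear

+x: clear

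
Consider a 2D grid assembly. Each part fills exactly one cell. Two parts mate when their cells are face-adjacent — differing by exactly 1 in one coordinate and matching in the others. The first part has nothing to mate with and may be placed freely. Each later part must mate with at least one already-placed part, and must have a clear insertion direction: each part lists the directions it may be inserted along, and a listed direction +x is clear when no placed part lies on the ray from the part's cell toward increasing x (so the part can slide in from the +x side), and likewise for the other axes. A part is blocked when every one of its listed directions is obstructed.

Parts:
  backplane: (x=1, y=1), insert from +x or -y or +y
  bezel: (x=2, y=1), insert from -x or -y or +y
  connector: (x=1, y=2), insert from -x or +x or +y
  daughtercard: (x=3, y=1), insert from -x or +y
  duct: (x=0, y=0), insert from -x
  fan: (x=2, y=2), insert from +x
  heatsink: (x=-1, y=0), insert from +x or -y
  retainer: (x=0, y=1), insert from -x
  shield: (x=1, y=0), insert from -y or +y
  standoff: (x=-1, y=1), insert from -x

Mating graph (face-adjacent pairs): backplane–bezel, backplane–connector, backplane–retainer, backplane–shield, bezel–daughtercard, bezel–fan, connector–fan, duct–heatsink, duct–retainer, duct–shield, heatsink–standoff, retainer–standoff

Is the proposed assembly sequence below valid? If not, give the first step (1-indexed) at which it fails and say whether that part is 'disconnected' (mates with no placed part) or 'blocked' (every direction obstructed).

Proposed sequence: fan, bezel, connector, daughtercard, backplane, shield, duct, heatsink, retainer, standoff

Valid

1. fan@(2, 2) [+x clear] — {fan}
2. bezel@(2, 1) [-x clear] — {bezel, fan}
3. connector@(1, 2) [-x clear] — {bezel, connector, fan}
4. daughtercard@(3, 1) [+y clear] — {bezel, connector, daughtercard, fan}
5. backplane@(1, 1) [-y clear] — {backplane, bezel, connector, daughtercard, fan}
6. shield@(1, 0) [-y clear] — {backplane, bezel, connector, daughtercard, fan, shield}
7. duct@(0, 0) [-x clear] — {backplane, bezel, connector, daughtercard, duct, fan, shield}
8. heatsink@(-1, 0) [-y clear] — {backplane, bezel, connector, daughtercard, duct, fan, heatsink, shield}
9. retainer@(0, 1) [-x clear] — {backplane, bezel, connector, daughtercard, duct, fan, heatsink, retainer, shield}
10. standoff@(-1, 1) [-x clear] — {backplane, bezel, connector, daughtercard, duct, fan, heatsink, retainer, shield, standoff}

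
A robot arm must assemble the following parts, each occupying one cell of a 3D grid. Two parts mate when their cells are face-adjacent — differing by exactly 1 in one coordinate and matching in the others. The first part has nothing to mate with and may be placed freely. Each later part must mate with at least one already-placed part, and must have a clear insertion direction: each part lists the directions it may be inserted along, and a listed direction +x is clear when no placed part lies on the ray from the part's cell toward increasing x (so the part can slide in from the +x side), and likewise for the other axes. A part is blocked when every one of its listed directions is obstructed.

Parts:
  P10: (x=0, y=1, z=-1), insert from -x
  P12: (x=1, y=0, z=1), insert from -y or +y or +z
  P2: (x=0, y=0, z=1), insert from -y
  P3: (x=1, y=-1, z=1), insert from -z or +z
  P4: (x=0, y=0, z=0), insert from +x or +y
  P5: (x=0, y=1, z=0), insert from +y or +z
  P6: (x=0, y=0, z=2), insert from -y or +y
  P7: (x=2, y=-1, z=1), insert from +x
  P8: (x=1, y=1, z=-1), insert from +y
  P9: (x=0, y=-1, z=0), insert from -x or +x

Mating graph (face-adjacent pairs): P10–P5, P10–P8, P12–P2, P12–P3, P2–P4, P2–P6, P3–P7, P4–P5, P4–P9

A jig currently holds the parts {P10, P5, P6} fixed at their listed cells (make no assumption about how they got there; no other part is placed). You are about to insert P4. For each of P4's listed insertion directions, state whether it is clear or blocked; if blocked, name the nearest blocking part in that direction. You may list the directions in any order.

+x: clear; +y: blocked by P5

+x: ray from P4(0, 0, 0) has no placed part ⇒ clear
+y: nearest on ray is P5@(0, 1, 0) ⇒ blocked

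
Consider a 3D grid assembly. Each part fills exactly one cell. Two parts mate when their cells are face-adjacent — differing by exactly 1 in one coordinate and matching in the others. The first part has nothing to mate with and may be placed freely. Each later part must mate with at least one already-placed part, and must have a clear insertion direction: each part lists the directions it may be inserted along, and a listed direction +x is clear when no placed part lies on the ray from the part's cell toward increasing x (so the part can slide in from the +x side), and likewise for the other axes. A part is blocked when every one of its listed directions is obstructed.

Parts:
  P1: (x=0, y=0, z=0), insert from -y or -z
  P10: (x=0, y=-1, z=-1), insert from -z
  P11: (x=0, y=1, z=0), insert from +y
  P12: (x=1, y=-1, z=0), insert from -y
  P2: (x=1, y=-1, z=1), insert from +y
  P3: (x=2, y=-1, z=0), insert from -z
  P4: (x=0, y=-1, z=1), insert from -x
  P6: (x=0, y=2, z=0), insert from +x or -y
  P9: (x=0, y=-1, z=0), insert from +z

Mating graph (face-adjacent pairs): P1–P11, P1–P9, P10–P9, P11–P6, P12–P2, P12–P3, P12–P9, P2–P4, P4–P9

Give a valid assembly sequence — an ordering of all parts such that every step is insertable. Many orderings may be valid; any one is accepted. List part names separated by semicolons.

1. P12@(1, -1, 0) [-y clear] — {P12}
2. P2@(1, -1, 1) [+y clear] — {P12, P2}
3. P9@(0, -1, 0) [+z clear] — {P12, P2, P9}
4. P10@(0, -1, -1) [-z clear] — {P10, P12, P2, P9}
5. P1@(0, 0, 0) [-z clear] — {P1, P10, P12, P2, P9}
6. P11@(0, 1, 0) [+y clear] — {P1, P10, P11, P12, P2, P9}
7. P6@(0, 2, 0) [+x clear] — {P1, P10, P11, P12, P2, P6, P9}
8. P3@(2, -1, 0) [-z clear] — {P1, P10, P11, P12, P2, P3, P6, P9}
9. P4@(0, -1, 1) [-x clear] — {P1, P10, P11, P12, P2, P3, P4, P6, P9}

P12; P2; P9; P10; P1; P11; P6; P3; P4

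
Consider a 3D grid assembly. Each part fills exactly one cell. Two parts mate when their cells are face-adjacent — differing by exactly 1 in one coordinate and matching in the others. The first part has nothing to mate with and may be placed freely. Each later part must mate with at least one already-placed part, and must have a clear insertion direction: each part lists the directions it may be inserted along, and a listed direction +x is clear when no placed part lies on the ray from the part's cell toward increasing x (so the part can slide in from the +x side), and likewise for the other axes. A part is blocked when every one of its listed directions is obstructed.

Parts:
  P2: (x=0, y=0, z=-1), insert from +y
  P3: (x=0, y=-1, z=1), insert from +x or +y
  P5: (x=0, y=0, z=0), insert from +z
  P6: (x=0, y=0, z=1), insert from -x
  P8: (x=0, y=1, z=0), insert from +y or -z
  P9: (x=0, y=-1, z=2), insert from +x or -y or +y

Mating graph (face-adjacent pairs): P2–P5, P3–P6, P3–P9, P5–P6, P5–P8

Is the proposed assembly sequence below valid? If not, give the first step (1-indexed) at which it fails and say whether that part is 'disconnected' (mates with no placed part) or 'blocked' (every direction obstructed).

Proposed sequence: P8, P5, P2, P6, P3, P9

1. P8@(0, 1, 0) [+y clear] — {P8}
2. P5@(0, 0, 0) [+z clear] — {P5, P8}
3. P2@(0, 0, -1) [+y clear] — {P2, P5, P8}
4. P6@(0, 0, 1) [-x clear] — {P2, P5, P6, P8}
5. P3@(0, -1, 1) [+x clear] — {P2, P3, P5, P6, P8}
6. P9@(0, -1, 2) [+x clear] — {P2, P3, P5, P6, P8, P9}

Valid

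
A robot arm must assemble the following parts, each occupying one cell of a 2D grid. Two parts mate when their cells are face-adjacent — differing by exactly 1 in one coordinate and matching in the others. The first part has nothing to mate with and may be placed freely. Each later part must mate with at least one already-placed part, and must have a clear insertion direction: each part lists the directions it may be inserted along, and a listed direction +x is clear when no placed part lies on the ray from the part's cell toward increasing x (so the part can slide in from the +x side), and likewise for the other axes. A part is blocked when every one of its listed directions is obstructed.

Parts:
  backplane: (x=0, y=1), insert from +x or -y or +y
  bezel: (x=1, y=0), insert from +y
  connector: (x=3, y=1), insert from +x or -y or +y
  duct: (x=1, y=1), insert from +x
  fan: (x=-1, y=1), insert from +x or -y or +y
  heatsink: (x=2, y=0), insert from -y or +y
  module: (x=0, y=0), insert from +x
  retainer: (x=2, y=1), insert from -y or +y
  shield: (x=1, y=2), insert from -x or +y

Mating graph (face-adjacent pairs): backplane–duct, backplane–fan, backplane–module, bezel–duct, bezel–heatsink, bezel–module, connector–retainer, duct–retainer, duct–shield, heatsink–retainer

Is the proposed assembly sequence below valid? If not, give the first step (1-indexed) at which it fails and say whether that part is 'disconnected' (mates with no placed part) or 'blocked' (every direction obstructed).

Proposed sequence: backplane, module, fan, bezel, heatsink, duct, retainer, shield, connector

Valid

1. backplane@(0, 1) [+x clear] — {backplane}
2. module@(0, 0) [+x clear] — {backplane, module}
3. fan@(-1, 1) [-y clear] — {backplane, fan, module}
4. bezel@(1, 0) [+y clear] — {backplane, bezel, fan, module}
5. heatsink@(2, 0) [-y clear] — {backplane, bezel, fan, heatsink, module}
6. duct@(1, 1) [+x clear] — {backplane, bezel, duct, fan, heatsink, module}
7. retainer@(2, 1) [+y clear] — {backplane, bezel, duct, fan, heatsink, module, retainer}
8. shield@(1, 2) [-x clear] — {backplane, bezel, duct, fan, heatsink, module, retainer, shield}
9. connector@(3, 1) [+x clear] — {backplane, bezel, connector, duct, fan, heatsink, module, retainer, shield}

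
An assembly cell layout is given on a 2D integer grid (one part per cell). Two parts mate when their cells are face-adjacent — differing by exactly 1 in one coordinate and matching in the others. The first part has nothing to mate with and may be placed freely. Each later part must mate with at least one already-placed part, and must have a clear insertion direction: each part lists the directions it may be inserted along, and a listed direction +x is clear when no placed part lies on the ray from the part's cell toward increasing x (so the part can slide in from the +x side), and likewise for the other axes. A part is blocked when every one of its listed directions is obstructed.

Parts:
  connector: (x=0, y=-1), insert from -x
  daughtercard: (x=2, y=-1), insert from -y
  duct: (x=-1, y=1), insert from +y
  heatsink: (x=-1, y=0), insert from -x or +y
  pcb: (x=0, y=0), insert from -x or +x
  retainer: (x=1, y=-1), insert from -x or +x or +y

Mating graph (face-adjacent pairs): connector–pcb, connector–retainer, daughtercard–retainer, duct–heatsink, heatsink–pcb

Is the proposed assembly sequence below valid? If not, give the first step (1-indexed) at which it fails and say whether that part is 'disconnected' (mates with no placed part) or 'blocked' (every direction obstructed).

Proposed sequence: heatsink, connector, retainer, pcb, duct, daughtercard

1. heatsink@(-1, 0) [-x clear] — {heatsink}
2. connector@(0, -1) — no placed neighbour ⇒ disconnected

Invalid at step 2 (disconnected)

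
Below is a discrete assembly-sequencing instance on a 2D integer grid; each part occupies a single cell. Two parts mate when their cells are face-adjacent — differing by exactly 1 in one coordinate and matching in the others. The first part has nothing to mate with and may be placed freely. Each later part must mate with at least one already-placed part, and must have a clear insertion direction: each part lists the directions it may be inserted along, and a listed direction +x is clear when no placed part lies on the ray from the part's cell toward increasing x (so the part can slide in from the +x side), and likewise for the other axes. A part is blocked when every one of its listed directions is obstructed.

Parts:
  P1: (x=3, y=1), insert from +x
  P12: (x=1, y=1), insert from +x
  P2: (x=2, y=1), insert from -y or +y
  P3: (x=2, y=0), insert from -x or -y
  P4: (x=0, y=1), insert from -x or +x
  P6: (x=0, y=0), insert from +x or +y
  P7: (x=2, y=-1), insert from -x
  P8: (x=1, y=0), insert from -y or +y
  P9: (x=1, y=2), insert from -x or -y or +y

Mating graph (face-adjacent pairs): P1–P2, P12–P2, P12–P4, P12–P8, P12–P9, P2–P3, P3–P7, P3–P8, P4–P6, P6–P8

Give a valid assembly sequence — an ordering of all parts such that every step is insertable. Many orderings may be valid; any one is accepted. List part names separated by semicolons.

P3; P7; P8; P12; P9; P2; P1; P6; P4

1. P3@(2, 0) [-x clear] — {P3}
2. P7@(2, -1) [-x clear] — {P3, P7}
3. P8@(1, 0) [-y clear] — {P3, P7, P8}
4. P12@(1, 1) [+x clear] — {P12, P3, P7, P8}
5. P9@(1, 2) [-x clear] — {P12, P3, P7, P8, P9}
6. P2@(2, 1) [+y clear] — {P12, P2, P3, P7, P8, P9}
7. P1@(3, 1) [+x clear] — {P1, P12, P2, P3, P7, P8, P9}
8. P6@(0, 0) [+y clear] — {P1, P12, P2, P3, P6, P7, P8, P9}
9. P4@(0, 1) [-x clear] — {P1, P12, P2, P3, P4, P6, P7, P8, P9}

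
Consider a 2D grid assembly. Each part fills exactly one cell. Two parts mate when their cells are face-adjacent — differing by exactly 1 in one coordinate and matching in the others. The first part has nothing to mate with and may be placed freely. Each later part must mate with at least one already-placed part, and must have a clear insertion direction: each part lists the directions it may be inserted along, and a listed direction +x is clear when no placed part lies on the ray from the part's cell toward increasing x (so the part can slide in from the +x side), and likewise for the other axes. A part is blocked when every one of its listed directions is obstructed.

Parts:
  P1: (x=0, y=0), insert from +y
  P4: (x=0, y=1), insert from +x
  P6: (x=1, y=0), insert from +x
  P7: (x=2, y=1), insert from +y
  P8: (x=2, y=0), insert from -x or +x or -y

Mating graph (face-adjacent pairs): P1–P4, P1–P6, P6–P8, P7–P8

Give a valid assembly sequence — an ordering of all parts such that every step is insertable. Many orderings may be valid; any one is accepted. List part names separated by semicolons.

P1; P6; P4; P8; P7

1. P1@(0, 0) [+y clear] — {P1}
2. P6@(1, 0) [+x clear] — {P1, P6}
3. P4@(0, 1) [+x clear] — {P1, P4, P6}
4. P8@(2, 0) [+x clear] — {P1, P4, P6, P8}
5. P7@(2, 1) [+y clear] — {P1, P4, P6, P7, P8}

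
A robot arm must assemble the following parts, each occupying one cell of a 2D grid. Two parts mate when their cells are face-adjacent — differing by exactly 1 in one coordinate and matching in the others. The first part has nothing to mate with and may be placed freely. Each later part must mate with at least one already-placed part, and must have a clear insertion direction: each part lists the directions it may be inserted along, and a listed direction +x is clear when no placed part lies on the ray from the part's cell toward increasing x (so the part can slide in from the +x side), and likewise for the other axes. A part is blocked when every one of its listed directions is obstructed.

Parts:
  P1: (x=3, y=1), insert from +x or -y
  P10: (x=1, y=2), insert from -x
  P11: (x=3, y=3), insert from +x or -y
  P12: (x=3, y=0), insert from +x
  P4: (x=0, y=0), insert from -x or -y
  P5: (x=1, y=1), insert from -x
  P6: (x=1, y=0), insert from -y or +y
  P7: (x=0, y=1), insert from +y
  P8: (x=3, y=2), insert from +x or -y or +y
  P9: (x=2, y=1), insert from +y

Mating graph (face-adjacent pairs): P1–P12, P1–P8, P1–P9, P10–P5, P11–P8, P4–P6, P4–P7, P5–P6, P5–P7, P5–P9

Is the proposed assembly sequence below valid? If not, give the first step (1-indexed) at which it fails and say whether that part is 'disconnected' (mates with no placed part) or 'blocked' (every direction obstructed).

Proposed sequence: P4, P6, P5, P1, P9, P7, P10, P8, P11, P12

1. P4@(0, 0) [-x clear] — {P4}
2. P6@(1, 0) [-y clear] — {P4, P6}
3. P5@(1, 1) [-x clear] — {P4, P5, P6}
4. P1@(3, 1) — no placed neighbour ⇒ disconnected

Invalid at step 4 (disconnected)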